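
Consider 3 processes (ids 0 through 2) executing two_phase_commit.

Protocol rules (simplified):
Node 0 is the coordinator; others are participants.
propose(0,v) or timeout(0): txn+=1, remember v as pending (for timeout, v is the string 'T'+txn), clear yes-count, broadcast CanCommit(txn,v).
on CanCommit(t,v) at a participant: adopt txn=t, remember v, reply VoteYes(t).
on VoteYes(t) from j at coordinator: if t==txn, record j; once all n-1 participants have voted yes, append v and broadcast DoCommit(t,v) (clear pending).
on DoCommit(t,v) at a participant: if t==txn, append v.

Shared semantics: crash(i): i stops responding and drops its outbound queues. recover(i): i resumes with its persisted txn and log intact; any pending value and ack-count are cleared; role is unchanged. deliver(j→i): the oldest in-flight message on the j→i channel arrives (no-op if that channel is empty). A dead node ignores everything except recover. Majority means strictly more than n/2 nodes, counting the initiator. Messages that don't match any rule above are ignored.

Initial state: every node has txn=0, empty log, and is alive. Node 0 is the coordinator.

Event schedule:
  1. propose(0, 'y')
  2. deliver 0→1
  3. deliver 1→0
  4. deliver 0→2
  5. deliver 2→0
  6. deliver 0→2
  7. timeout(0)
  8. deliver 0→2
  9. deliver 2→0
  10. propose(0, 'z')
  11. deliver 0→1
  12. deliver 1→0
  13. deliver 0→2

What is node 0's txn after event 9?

2

1. propose(0,'y'):  <0:coor t1 ->
2. deliver 0→1:  <1:part t1 ->
3. deliver 1→0:  nop
4. deliver 0→2:  <2:part t1 ->
5. deliver 2→0:  <0:coor t1 y>
6. deliver 0→2:  <2:part t1 y>
7. timeout(0):  <0:coor t2 y>
8. deliver 0→2:  <2:part t2 y>
9. deliver 2→0:  nop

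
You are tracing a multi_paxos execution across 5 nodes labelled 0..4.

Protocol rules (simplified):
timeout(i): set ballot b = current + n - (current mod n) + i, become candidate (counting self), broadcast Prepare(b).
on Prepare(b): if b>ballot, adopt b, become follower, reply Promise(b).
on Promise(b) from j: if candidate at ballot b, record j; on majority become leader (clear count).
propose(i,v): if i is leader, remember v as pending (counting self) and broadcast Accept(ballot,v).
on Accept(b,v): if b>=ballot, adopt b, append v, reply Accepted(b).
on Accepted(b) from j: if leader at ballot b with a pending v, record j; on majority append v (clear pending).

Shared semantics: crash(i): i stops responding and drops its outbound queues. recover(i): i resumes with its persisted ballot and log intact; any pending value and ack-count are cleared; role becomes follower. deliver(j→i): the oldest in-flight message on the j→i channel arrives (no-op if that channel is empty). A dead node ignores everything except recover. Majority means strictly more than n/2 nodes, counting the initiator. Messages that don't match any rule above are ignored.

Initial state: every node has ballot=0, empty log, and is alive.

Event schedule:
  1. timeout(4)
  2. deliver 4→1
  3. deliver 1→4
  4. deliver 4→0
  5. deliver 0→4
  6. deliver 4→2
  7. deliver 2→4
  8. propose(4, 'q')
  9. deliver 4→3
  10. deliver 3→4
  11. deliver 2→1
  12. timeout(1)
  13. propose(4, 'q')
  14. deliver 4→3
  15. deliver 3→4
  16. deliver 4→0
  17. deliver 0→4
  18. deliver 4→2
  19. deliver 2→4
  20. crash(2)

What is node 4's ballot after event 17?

[1] timeout(4) → N4(cand b9 [-])
[2] deliver 4→1 → N1(foll b9 [-])
[3] deliver 1→4 → ∅
[4] deliver 4→0 → N0(foll b9 [-])
[5] deliver 0→4 → N4(lead b9 [-])
[6] deliver 4→2 → N2(foll b9 [-])
[7] deliver 2→4 → ∅
[8] propose(4,'q') → ∅
[9] deliver 4→3 → N3(foll b9 [-])
[10] deliver 3→4 → ∅
[11] deliver 2→1 → ∅
[12] timeout(1) → N1(cand b11 [-])
[13] propose(4,'q') → ∅
[14] deliver 4→3 → N3(foll b9 [q])
[15] deliver 3→4 → ∅
[16] deliver 4→0 → N0(foll b9 [q])
[17] deliver 0→4 → N4(lead b9 [q])

9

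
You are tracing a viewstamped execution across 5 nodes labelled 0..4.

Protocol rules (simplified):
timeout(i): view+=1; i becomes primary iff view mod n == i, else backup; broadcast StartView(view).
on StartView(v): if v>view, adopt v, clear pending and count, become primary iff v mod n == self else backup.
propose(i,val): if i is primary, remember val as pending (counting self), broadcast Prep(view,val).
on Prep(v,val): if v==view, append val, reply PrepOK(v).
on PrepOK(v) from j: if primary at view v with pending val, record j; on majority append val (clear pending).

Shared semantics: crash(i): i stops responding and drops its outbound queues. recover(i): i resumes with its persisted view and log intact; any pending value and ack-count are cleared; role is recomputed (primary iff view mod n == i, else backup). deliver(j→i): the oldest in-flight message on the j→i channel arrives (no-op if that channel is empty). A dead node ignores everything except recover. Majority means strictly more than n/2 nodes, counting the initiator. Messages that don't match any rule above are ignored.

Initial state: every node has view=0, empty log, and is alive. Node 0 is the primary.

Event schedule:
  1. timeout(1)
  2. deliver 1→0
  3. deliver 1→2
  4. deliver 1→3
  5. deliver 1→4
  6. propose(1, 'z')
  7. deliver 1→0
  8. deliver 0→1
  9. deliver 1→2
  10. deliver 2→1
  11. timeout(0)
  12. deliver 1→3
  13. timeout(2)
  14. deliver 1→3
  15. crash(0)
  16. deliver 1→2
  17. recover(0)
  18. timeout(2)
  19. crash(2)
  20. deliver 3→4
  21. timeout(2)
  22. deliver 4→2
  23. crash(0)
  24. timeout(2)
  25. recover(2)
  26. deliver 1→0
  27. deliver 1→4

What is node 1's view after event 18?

step 1 timeout(1): 1={prim,v=1,log=-}
step 2 deliver 1→0: 0={back,v=1,log=-}
step 3 deliver 1→2: 2={back,v=1,log=-}
step 4 deliver 1→3: 3={back,v=1,log=-}
step 5 deliver 1→4: 4={back,v=1,log=-}
step 6 propose(1,'z'): —
step 7 deliver 1→0: 0={back,v=1,log=z}
step 8 deliver 0→1: —
step 9 deliver 1→2: 2={back,v=1,log=z}
step 10 deliver 2→1: 1={prim,v=1,log=z}
step 11 timeout(0): 0={back,v=2,log=z}
step 12 deliver 1→3: 3={back,v=1,log=z}
step 13 timeout(2): 2={prim,v=2,log=z}
step 14 deliver 1→3: —
step 15 crash(0): 0={✗back,v=2,log=z}
step 16 deliver 1→2: —
step 17 recover(0): 0={back,v=2,log=z}
step 18 timeout(2): 2={back,v=3,log=z}

1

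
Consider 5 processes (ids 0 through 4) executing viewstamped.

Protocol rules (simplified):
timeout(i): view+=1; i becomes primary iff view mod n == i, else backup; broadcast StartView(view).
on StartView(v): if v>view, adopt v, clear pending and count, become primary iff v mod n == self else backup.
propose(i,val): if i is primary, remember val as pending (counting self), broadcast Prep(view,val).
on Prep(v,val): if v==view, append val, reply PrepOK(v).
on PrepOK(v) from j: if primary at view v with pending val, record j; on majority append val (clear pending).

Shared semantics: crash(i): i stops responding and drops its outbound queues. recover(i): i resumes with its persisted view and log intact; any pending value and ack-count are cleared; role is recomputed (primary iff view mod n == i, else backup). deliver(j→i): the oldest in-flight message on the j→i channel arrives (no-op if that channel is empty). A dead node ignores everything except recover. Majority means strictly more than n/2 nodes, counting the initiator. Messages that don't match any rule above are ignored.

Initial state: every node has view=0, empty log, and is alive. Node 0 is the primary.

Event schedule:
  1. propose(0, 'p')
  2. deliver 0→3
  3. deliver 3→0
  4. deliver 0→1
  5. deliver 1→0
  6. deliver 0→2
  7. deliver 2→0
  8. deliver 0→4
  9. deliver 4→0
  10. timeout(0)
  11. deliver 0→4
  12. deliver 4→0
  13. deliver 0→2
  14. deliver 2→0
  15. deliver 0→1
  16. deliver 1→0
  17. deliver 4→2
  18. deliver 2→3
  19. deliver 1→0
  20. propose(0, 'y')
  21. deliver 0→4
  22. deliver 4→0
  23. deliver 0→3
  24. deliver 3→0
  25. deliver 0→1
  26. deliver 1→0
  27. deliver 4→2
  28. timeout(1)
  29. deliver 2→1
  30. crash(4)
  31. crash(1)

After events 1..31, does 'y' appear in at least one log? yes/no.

no

[1] propose(0,'p') → ∅
[2] deliver 0→3 → N3(back v0 [p])
[3] deliver 3→0 → ∅
[4] deliver 0→1 → N1(back v0 [p])
[5] deliver 1→0 → N0(prim v0 [p])
[6] deliver 0→2 → N2(back v0 [p])
[7] deliver 2→0 → ∅
[8] deliver 0→4 → N4(back v0 [p])
[9] deliver 4→0 → ∅
[10] timeout(0) → N0(back v1 [p])
[11] deliver 0→4 → N4(back v1 [p])
[12] deliver 4→0 → ∅
[13] deliver 0→2 → N2(back v1 [p])
[14] deliver 2→0 → ∅
[15] deliver 0→1 → N1(prim v1 [p])
[16] deliver 1→0 → ∅
[17] deliver 4→2 → ∅
[18] deliver 2→3 → ∅
[19] deliver 1→0 → ∅
[20] propose(0,'y') → ∅
[21] deliver 0→4 → ∅
[22] deliver 4→0 → ∅
[23] deliver 0→3 → N3(back v1 [p])
[24] deliver 3→0 → ∅
[25] deliver 0→1 → ∅
[26] deliver 1→0 → ∅
[27] deliver 4→2 → ∅
[28] timeout(1) → N1(back v2 [p])
[29] deliver 2→1 → ∅
[30] crash(4) → N4(✗back v1 [p])
[31] crash(1) → N1(✗back v2 [p])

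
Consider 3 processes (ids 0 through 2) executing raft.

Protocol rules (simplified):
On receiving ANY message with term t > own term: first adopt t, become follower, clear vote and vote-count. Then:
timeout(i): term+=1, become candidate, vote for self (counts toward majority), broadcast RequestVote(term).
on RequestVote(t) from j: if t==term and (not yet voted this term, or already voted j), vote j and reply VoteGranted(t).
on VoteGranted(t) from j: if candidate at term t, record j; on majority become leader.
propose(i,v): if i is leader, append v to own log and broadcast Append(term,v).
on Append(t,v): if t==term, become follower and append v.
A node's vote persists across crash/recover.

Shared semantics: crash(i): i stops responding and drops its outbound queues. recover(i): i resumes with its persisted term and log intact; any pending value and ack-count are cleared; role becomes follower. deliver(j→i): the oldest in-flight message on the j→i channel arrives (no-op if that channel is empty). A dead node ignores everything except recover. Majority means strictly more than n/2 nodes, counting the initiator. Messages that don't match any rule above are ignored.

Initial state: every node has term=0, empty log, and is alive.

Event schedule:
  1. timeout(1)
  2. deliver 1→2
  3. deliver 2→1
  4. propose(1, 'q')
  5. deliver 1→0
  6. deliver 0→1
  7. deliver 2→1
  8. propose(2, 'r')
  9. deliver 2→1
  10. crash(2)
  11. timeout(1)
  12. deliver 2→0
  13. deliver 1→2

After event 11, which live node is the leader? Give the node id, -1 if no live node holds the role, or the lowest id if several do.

-1

1. timeout(1):  <1:cand t1 ->
2. deliver 1→2:  <2:foll t1 ->
3. deliver 2→1:  <1:lead t1 ->
4. propose(1,'q'):  <1:lead t1 q>
5. deliver 1→0:  <0:foll t1 ->
6. deliver 0→1:  nop
7. deliver 2→1:  nop
8. propose(2,'r'):  nop
9. deliver 2→1:  nop
10. crash(2):  <2:✗foll t1 ->
11. timeout(1):  <1:cand t2 q>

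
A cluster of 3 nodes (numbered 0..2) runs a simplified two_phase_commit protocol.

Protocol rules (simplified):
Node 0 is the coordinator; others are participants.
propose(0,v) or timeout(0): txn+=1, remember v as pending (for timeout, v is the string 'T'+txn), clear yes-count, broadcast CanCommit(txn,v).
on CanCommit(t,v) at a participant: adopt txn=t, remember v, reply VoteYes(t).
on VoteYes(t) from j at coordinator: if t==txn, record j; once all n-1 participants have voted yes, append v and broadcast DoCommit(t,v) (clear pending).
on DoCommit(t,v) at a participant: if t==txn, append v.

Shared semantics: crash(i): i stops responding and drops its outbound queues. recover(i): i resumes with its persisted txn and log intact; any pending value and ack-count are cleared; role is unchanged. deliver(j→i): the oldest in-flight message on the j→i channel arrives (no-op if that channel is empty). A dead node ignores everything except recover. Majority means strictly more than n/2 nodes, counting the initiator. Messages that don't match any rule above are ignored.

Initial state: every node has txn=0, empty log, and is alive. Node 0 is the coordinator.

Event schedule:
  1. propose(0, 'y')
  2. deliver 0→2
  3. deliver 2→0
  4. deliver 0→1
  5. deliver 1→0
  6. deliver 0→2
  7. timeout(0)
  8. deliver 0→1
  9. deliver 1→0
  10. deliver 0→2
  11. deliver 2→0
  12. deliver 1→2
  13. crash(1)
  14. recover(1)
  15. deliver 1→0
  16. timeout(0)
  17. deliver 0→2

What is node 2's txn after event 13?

2

e1 propose(0,'y'): 0[coor,t=1,-]
e2 deliver 0→2: 2[part,t=1,-]
e3 deliver 2→0: ·
e4 deliver 0→1: 1[part,t=1,-]
e5 deliver 1→0: 0[coor,t=1,y]
e6 deliver 0→2: 2[part,t=1,y]
e7 timeout(0): 0[coor,t=2,y]
e8 deliver 0→1: 1[part,t=1,y]
e9 deliver 1→0: ·
e10 deliver 0→2: 2[part,t=2,y]
e11 deliver 2→0: ·
e12 deliver 1→2: ·
e13 crash(1): 1[✗part,t=1,y]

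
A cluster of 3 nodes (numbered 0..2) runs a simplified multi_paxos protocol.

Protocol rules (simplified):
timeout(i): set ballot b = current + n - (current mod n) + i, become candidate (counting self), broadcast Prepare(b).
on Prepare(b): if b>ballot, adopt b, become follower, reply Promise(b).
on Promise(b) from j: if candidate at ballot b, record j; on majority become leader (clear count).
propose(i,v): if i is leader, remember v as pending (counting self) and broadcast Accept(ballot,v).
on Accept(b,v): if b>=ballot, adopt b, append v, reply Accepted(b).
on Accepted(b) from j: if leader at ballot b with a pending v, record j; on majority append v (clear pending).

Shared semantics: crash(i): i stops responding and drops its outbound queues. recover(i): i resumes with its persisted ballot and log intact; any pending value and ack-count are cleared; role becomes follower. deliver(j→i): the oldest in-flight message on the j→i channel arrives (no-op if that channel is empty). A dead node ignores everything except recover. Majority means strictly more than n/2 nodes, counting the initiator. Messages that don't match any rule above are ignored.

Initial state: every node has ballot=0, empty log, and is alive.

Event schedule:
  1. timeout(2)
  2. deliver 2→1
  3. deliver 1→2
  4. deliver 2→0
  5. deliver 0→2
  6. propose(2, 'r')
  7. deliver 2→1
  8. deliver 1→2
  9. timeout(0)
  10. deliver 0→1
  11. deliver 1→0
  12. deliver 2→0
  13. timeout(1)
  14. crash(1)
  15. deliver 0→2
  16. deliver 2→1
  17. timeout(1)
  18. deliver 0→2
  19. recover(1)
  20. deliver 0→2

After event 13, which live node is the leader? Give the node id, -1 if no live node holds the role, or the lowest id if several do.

0

1. timeout(2):  <2:cand b5 ->
2. deliver 2→1:  <1:foll b5 ->
3. deliver 1→2:  <2:lead b5 ->
4. deliver 2→0:  <0:foll b5 ->
5. deliver 0→2:  nop
6. propose(2,'r'):  nop
7. deliver 2→1:  <1:foll b5 r>
8. deliver 1→2:  <2:lead b5 r>
9. timeout(0):  <0:cand b6 ->
10. deliver 0→1:  <1:foll b6 r>
11. deliver 1→0:  <0:lead b6 ->
12. deliver 2→0:  nop
13. timeout(1):  <1:cand b10 r>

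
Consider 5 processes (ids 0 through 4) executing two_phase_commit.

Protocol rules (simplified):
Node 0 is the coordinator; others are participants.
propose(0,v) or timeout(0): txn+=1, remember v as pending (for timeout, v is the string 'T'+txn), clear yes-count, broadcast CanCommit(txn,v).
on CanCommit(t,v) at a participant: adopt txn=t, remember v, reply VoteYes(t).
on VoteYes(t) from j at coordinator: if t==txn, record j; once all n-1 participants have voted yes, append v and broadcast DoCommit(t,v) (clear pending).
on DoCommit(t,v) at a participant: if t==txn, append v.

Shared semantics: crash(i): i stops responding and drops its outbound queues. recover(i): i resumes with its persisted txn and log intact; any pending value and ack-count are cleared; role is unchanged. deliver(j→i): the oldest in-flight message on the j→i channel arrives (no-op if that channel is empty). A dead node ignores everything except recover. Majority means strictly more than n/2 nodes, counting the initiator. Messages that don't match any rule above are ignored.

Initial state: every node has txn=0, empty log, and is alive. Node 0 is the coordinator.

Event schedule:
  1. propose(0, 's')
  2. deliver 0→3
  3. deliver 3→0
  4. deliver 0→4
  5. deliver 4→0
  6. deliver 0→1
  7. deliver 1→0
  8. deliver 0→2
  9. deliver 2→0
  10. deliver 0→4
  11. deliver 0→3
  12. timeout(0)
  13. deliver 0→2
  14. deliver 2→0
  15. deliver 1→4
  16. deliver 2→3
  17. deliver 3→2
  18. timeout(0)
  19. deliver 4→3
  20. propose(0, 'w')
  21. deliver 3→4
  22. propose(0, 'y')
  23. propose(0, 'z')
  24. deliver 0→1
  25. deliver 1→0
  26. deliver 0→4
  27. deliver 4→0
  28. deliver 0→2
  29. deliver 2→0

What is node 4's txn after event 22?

step 1 propose(0,'s'): 0={coor,t=1,log=-}
step 2 deliver 0→3: 3={part,t=1,log=-}
step 3 deliver 3→0: —
step 4 deliver 0→4: 4={part,t=1,log=-}
step 5 deliver 4→0: —
step 6 deliver 0→1: 1={part,t=1,log=-}
step 7 deliver 1→0: —
step 8 deliver 0→2: 2={part,t=1,log=-}
step 9 deliver 2→0: 0={coor,t=1,log=s}
step 10 deliver 0→4: 4={part,t=1,log=s}
step 11 deliver 0→3: 3={part,t=1,log=s}
step 12 timeout(0): 0={coor,t=2,log=s}
step 13 deliver 0→2: 2={part,t=1,log=s}
step 14 deliver 2→0: —
step 15 deliver 1→4: —
step 16 deliver 2→3: —
step 17 deliver 3→2: —
step 18 timeout(0): 0={coor,t=3,log=s}
step 19 deliver 4→3: —
step 20 propose(0,'w'): 0={coor,t=4,log=s}
step 21 deliver 3→4: —
step 22 propose(0,'y'): 0={coor,t=5,log=s}

1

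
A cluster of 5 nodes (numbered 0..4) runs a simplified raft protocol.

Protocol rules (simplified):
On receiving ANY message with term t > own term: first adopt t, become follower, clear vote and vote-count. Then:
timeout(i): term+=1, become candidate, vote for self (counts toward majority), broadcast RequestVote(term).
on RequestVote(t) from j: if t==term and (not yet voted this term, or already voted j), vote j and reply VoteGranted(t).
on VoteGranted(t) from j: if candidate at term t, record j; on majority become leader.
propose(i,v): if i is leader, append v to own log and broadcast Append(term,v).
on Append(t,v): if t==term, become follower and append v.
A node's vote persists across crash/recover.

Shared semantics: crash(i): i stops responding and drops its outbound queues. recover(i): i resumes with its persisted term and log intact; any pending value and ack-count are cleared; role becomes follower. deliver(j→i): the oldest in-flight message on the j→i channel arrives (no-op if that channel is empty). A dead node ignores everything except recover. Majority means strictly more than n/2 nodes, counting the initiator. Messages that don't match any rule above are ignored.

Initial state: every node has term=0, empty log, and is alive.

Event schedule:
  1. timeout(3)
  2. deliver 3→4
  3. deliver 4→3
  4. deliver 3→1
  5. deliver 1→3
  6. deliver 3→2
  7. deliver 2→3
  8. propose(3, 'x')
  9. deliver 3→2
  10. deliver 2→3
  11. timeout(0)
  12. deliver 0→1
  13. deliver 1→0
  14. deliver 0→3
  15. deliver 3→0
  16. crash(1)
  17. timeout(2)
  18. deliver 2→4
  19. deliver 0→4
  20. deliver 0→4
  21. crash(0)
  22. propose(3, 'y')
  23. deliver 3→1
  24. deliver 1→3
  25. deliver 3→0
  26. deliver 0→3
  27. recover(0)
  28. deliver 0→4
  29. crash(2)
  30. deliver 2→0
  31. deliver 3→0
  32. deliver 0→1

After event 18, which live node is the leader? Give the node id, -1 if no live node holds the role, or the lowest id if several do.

3

after 1 — timeout(3): n3:cand/t1/[-]
after 2 — deliver 3→4: n4:foll/t1/[-]
after 3 — deliver 4→3: ·
after 4 — deliver 3→1: n1:foll/t1/[-]
after 5 — deliver 1→3: n3:lead/t1/[-]
after 6 — deliver 3→2: n2:foll/t1/[-]
after 7 — deliver 2→3: ·
after 8 — propose(3,'x'): n3:lead/t1/[x]
after 9 — deliver 3→2: n2:foll/t1/[x]
after 10 — deliver 2→3: ·
after 11 — timeout(0): n0:cand/t1/[-]
after 12 — deliver 0→1: ·
after 13 — deliver 1→0: ·
after 14 — deliver 0→3: ·
after 15 — deliver 3→0: ·
after 16 — crash(1): n1:✗foll/t1/[-]
after 17 — timeout(2): n2:cand/t2/[x]
after 18 — deliver 2→4: n4:foll/t2/[-]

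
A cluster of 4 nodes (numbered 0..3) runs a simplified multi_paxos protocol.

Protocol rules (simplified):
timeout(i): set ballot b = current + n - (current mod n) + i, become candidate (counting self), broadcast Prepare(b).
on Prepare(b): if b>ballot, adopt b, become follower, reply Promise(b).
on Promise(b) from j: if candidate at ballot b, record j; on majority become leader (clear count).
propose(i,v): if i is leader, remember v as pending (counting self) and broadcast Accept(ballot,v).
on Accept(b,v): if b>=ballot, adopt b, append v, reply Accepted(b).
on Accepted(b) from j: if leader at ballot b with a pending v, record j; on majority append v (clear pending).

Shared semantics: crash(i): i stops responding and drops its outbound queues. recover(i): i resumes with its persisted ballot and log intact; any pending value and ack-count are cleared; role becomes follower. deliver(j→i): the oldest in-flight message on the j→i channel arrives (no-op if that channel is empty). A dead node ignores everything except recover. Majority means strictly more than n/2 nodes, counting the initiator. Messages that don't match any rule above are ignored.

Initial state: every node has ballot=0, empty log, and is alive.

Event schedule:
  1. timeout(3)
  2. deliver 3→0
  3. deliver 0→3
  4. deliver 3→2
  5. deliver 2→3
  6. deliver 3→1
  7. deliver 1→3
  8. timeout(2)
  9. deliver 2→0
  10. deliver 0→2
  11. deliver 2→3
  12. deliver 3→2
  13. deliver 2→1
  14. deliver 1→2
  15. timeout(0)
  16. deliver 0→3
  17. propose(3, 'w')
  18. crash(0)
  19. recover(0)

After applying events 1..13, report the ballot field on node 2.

step 1 timeout(3): 3={cand,b=7,log=-}
step 2 deliver 3→0: 0={foll,b=7,log=-}
step 3 deliver 0→3: —
step 4 deliver 3→2: 2={foll,b=7,log=-}
step 5 deliver 2→3: 3={lead,b=7,log=-}
step 6 deliver 3→1: 1={foll,b=7,log=-}
step 7 deliver 1→3: —
step 8 timeout(2): 2={cand,b=10,log=-}
step 9 deliver 2→0: 0={foll,b=10,log=-}
step 10 deliver 0→2: —
step 11 deliver 2→3: 3={foll,b=10,log=-}
step 12 deliver 3→2: 2={lead,b=10,log=-}
step 13 deliver 2→1: 1={foll,b=10,log=-}

10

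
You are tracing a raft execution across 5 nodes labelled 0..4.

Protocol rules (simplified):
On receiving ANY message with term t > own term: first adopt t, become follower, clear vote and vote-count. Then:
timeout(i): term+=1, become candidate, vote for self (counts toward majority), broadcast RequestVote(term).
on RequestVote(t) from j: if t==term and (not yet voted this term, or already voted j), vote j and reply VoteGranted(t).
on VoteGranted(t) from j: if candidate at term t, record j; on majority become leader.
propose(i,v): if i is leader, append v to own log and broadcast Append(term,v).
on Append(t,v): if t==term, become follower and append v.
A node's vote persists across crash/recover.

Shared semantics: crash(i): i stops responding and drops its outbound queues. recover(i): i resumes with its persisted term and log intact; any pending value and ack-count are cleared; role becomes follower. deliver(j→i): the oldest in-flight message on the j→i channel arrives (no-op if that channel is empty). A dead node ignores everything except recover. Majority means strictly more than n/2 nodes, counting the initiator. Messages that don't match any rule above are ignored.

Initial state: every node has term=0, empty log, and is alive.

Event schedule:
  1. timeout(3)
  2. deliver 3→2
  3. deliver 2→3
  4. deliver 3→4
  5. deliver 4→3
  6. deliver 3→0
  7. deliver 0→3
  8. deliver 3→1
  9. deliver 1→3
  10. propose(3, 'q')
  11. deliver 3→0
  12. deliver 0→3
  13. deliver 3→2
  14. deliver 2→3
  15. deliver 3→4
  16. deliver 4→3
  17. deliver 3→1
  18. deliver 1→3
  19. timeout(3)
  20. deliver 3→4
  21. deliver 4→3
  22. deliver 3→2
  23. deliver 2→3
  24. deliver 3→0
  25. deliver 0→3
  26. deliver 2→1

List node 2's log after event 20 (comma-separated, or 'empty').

1. timeout(3):  <3:cand t1 ->
2. deliver 3→2:  <2:foll t1 ->
3. deliver 2→3:  nop
4. deliver 3→4:  <4:foll t1 ->
5. deliver 4→3:  <3:lead t1 ->
6. deliver 3→0:  <0:foll t1 ->
7. deliver 0→3:  nop
8. deliver 3→1:  <1:foll t1 ->
9. deliver 1→3:  nop
10. propose(3,'q'):  <3:lead t1 q>
11. deliver 3→0:  <0:foll t1 q>
12. deliver 0→3:  nop
13. deliver 3→2:  <2:foll t1 q>
14. deliver 2→3:  nop
15. deliver 3→4:  <4:foll t1 q>
16. deliver 4→3:  nop
17. deliver 3→1:  <1:foll t1 q>
18. deliver 1→3:  nop
19. timeout(3):  <3:cand t2 q>
20. deliver 3→4:  <4:foll t2 q>

q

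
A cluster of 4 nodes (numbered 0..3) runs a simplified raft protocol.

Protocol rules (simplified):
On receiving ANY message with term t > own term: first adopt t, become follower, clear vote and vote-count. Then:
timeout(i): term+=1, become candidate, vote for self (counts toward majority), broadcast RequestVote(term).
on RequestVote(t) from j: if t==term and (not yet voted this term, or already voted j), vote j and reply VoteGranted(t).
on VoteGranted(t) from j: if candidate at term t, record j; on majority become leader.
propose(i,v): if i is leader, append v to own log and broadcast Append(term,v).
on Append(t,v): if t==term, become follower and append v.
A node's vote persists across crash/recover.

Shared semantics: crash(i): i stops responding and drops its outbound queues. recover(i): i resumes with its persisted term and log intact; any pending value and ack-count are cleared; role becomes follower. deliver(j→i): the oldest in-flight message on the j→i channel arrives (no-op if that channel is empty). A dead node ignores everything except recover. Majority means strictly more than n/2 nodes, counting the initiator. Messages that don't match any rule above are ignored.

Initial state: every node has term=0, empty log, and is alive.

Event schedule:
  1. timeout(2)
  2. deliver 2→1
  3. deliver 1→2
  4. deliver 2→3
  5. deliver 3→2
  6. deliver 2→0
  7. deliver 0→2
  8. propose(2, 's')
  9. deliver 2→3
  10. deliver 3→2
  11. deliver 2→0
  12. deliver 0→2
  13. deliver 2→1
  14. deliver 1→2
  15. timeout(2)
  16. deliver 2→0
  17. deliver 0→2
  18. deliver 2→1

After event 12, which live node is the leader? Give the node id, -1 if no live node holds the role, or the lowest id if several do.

2

1. timeout(2):  <2:cand t1 ->
2. deliver 2→1:  <1:foll t1 ->
3. deliver 1→2:  nop
4. deliver 2→3:  <3:foll t1 ->
5. deliver 3→2:  <2:lead t1 ->
6. deliver 2→0:  <0:foll t1 ->
7. deliver 0→2:  nop
8. propose(2,'s'):  <2:lead t1 s>
9. deliver 2→3:  <3:foll t1 s>
10. deliver 3→2:  nop
11. deliver 2→0:  <0:foll t1 s>
12. deliver 0→2:  nop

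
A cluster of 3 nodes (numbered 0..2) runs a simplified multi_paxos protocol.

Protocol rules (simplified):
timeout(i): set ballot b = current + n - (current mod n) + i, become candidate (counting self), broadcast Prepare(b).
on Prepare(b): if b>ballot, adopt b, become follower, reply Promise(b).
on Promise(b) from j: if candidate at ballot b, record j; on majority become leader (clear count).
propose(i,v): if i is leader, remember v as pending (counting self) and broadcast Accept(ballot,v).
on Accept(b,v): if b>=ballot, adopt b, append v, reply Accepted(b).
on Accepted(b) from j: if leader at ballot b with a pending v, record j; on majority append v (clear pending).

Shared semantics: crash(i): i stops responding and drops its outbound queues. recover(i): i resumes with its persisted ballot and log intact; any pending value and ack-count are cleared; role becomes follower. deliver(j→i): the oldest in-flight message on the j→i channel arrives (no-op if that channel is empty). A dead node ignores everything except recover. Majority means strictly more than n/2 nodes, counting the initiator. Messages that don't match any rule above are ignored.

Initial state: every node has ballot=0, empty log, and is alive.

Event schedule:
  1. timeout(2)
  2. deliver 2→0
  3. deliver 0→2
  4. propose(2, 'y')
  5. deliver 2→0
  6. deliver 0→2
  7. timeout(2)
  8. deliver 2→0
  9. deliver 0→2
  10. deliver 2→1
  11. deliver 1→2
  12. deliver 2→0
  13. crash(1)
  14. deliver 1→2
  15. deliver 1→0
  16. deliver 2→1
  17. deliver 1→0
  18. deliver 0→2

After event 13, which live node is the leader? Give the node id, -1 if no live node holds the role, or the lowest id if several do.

after 1 — timeout(2): n2:cand/b5/[-]
after 2 — deliver 2→0: n0:foll/b5/[-]
after 3 — deliver 0→2: n2:lead/b5/[-]
after 4 — propose(2,'y'): ·
after 5 — deliver 2→0: n0:foll/b5/[y]
after 6 — deliver 0→2: n2:lead/b5/[y]
after 7 — timeout(2): n2:cand/b8/[y]
after 8 — deliver 2→0: n0:foll/b8/[y]
after 9 — deliver 0→2: n2:lead/b8/[y]
after 10 — deliver 2→1: n1:foll/b5/[-]
after 11 — deliver 1→2: ·
after 12 — deliver 2→0: ·
after 13 — crash(1): n1:✗foll/b5/[-]

2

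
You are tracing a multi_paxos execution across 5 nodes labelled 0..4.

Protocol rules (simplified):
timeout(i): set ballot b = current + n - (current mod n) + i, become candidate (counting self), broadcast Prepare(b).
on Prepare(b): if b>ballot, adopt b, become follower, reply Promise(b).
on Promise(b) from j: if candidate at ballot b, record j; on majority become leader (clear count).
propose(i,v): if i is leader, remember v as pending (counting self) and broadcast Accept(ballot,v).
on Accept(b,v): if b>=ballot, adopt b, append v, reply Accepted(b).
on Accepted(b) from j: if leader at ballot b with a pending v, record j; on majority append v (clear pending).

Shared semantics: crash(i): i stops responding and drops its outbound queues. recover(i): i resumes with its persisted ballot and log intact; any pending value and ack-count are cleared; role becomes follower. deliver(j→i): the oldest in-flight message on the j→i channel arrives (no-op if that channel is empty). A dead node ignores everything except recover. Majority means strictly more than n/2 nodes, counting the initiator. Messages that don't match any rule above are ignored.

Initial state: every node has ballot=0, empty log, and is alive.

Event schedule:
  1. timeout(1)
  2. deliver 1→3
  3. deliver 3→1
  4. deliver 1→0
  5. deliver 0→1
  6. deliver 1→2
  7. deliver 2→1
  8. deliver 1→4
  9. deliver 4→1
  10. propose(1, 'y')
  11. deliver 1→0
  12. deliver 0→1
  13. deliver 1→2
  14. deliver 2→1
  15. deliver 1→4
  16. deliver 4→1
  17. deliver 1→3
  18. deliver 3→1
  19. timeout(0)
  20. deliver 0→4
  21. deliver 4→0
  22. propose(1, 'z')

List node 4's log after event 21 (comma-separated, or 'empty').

[1] timeout(1) → N1(cand b6 [-])
[2] deliver 1→3 → N3(foll b6 [-])
[3] deliver 3→1 → ∅
[4] deliver 1→0 → N0(foll b6 [-])
[5] deliver 0→1 → N1(lead b6 [-])
[6] deliver 1→2 → N2(foll b6 [-])
[7] deliver 2→1 → ∅
[8] deliver 1→4 → N4(foll b6 [-])
[9] deliver 4→1 → ∅
[10] propose(1,'y') → ∅
[11] deliver 1→0 → N0(foll b6 [y])
[12] deliver 0→1 → ∅
[13] deliver 1→2 → N2(foll b6 [y])
[14] deliver 2→1 → N1(lead b6 [y])
[15] deliver 1→4 → N4(foll b6 [y])
[16] deliver 4→1 → ∅
[17] deliver 1→3 → N3(foll b6 [y])
[18] deliver 3→1 → ∅
[19] timeout(0) → N0(cand b10 [y])
[20] deliver 0→4 → N4(foll b10 [y])
[21] deliver 4→0 → ∅

y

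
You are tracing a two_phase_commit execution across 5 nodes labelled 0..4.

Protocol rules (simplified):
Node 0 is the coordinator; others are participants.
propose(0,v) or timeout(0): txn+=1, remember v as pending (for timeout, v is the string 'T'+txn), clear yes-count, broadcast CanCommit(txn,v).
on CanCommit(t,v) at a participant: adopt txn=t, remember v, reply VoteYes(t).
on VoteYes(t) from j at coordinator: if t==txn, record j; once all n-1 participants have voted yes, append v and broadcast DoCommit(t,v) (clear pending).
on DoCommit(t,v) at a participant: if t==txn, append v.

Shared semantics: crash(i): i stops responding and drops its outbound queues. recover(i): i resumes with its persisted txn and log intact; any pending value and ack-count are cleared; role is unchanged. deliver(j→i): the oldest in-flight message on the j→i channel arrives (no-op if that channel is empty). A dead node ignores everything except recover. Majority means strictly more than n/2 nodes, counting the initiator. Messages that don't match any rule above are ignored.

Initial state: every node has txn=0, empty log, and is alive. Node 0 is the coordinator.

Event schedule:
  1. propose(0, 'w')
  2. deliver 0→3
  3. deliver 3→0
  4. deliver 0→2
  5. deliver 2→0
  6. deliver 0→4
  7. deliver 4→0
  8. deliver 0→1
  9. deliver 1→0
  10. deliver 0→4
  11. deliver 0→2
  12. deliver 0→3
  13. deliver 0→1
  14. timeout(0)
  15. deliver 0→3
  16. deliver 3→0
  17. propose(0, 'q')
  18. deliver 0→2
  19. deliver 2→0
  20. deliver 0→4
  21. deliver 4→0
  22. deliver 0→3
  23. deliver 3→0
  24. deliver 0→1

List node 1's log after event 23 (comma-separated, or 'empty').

1. propose(0,'w'):  <0:coor t1 ->
2. deliver 0→3:  <3:part t1 ->
3. deliver 3→0:  nop
4. deliver 0→2:  <2:part t1 ->
5. deliver 2→0:  nop
6. deliver 0→4:  <4:part t1 ->
7. deliver 4→0:  nop
8. deliver 0→1:  <1:part t1 ->
9. deliver 1→0:  <0:coor t1 w>
10. deliver 0→4:  <4:part t1 w>
11. deliver 0→2:  <2:part t1 w>
12. deliver 0→3:  <3:part t1 w>
13. deliver 0→1:  <1:part t1 w>
14. timeout(0):  <0:coor t2 w>
15. deliver 0→3:  <3:part t2 w>
16. deliver 3→0:  nop
17. propose(0,'q'):  <0:coor t3 w>
18. deliver 0→2:  <2:part t2 w>
19. deliver 2→0:  nop
20. deliver 0→4:  <4:part t2 w>
21. deliver 4→0:  nop
22. deliver 0→3:  <3:part t3 w>
23. deliver 3→0:  nop

w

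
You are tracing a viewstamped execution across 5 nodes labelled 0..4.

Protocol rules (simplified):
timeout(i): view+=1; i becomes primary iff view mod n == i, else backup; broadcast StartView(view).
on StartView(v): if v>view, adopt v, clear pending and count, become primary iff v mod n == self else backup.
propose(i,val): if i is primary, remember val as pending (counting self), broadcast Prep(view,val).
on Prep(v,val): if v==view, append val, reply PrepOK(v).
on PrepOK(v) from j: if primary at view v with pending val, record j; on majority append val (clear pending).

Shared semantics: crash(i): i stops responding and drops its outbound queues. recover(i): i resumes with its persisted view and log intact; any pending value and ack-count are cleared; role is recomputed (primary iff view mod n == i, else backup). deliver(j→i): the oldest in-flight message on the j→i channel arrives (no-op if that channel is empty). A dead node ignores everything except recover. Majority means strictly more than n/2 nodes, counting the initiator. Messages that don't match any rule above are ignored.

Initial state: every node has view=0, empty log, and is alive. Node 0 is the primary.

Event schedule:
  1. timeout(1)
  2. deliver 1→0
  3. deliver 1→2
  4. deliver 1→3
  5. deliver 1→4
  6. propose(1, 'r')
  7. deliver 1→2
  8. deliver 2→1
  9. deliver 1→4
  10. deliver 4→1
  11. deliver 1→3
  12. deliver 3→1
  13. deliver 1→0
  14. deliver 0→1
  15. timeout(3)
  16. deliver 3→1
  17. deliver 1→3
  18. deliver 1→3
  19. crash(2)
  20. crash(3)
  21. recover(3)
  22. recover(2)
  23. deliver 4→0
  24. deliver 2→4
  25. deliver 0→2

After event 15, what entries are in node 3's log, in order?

r

step 1 timeout(1): 1={prim,v=1,log=-}
step 2 deliver 1→0: 0={back,v=1,log=-}
step 3 deliver 1→2: 2={back,v=1,log=-}
step 4 deliver 1→3: 3={back,v=1,log=-}
step 5 deliver 1→4: 4={back,v=1,log=-}
step 6 propose(1,'r'): —
step 7 deliver 1→2: 2={back,v=1,log=r}
step 8 deliver 2→1: —
step 9 deliver 1→4: 4={back,v=1,log=r}
step 10 deliver 4→1: 1={prim,v=1,log=r}
step 11 deliver 1→3: 3={back,v=1,log=r}
step 12 deliver 3→1: —
step 13 deliver 1→0: 0={back,v=1,log=r}
step 14 deliver 0→1: —
step 15 timeout(3): 3={back,v=2,log=r}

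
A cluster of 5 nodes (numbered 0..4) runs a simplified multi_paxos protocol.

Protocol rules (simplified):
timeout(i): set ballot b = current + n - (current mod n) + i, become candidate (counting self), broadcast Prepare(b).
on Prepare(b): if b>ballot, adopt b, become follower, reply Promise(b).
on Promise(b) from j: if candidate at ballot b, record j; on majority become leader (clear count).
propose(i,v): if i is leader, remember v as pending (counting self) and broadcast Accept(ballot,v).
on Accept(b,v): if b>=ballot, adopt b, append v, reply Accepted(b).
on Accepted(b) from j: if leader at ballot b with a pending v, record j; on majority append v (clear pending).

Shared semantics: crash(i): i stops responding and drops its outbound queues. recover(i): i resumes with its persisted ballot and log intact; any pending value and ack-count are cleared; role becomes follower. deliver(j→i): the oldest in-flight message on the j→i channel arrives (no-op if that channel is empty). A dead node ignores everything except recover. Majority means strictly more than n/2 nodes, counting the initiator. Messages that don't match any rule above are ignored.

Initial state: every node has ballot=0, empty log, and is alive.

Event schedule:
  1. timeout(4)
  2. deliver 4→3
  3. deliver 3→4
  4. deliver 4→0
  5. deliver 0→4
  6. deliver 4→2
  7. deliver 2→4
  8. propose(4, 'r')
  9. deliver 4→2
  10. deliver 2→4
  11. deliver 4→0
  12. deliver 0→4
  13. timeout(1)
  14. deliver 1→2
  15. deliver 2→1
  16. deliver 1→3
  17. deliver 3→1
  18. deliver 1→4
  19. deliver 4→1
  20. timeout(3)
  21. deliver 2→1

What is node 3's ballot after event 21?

[1] timeout(4) → N4(cand b9 [-])
[2] deliver 4→3 → N3(foll b9 [-])
[3] deliver 3→4 → ∅
[4] deliver 4→0 → N0(foll b9 [-])
[5] deliver 0→4 → N4(lead b9 [-])
[6] deliver 4→2 → N2(foll b9 [-])
[7] deliver 2→4 → ∅
[8] propose(4,'r') → ∅
[9] deliver 4→2 → N2(foll b9 [r])
[10] deliver 2→4 → ∅
[11] deliver 4→0 → N0(foll b9 [r])
[12] deliver 0→4 → N4(lead b9 [r])
[13] timeout(1) → N1(cand b6 [-])
[14] deliver 1→2 → ∅
[15] deliver 2→1 → ∅
[16] deliver 1→3 → ∅
[17] deliver 3→1 → ∅
[18] deliver 1→4 → ∅
[19] deliver 4→1 → N1(foll b9 [-])
[20] timeout(3) → N3(cand b13 [-])
[21] deliver 2→1 → ∅

13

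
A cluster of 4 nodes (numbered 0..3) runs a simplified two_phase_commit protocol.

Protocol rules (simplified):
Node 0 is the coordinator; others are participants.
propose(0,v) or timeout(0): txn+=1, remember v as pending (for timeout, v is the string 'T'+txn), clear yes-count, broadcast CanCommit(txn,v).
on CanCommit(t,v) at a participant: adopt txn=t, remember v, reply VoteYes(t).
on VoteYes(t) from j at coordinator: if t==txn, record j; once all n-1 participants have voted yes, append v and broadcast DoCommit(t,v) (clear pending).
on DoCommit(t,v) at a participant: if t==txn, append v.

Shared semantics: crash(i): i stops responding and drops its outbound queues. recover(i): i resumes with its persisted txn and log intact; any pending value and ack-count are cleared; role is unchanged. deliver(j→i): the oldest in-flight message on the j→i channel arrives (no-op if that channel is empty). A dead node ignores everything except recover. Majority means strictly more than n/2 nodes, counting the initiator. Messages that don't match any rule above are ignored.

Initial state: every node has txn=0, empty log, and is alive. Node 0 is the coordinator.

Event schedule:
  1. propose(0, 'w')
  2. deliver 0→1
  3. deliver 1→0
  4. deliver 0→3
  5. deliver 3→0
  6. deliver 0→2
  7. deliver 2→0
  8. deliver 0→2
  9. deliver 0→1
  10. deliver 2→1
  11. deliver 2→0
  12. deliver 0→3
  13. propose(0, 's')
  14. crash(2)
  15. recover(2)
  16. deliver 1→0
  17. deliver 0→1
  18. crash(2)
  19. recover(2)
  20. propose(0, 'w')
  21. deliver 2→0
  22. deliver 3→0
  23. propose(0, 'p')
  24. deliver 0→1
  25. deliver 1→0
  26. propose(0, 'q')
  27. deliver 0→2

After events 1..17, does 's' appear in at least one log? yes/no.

no

step 1 propose(0,'w'): 0={coor,t=1,log=-}
step 2 deliver 0→1: 1={part,t=1,log=-}
step 3 deliver 1→0: —
step 4 deliver 0→3: 3={part,t=1,log=-}
step 5 deliver 3→0: —
step 6 deliver 0→2: 2={part,t=1,log=-}
step 7 deliver 2→0: 0={coor,t=1,log=w}
step 8 deliver 0→2: 2={part,t=1,log=w}
step 9 deliver 0→1: 1={part,t=1,log=w}
step 10 deliver 2→1: —
step 11 deliver 2→0: —
step 12 deliver 0→3: 3={part,t=1,log=w}
step 13 propose(0,'s'): 0={coor,t=2,log=w}
step 14 crash(2): 2={✗part,t=1,log=w}
step 15 recover(2): 2={part,t=1,log=w}
step 16 deliver 1→0: —
step 17 deliver 0→1: 1={part,t=2,log=w}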